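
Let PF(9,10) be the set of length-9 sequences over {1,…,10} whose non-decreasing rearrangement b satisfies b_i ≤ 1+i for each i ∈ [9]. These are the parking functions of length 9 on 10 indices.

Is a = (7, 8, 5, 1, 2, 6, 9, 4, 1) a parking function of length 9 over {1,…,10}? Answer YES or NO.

YES

Rearranged: b = (1, 1, 2, 4, 5, 6, 7, 8, 9).
  b_1=1 ≤ 2
  b_2=1 ≤ 3
  b_3=2 ≤ 4
  b_4=4 ≤ 5
  b_5=5 ≤ 6
  b_6=6 ≤ 7
  b_7=7 ≤ 8
  b_8=8 ≤ 9
  b_9=9 ≤ 10
All bounds hold ⇒ YES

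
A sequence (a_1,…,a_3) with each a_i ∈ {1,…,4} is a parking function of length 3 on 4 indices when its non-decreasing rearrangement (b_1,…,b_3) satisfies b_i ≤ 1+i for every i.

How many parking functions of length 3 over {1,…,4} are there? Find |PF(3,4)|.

50

|PF(3,4)| = (5−3)·5^(3−1) = 2 · 25 = 50 (Konheim–Weiss)
Example (4,1,1) → sorted (1,1,4): b_i ≤ 1+i ∀i, a PF.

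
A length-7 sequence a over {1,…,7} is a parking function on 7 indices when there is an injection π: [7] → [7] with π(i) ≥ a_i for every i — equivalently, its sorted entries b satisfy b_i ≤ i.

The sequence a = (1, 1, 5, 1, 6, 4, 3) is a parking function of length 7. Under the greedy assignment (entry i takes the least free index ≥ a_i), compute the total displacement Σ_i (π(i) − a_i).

Σπ = 7·8/2 = 28 (π permutes [7]); Σa = 1+1+5+1+6+4+3 = 21; disp = 28−21 = 7.

7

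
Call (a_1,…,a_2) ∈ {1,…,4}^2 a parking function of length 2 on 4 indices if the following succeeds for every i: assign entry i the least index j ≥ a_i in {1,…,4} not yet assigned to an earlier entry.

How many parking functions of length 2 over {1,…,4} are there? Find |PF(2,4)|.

15

#PF = 3·5^1 = 3 · 5 = 15
Example (4,3) → sorted (3,4): b_i ≤ 2+i ∀i, a PF.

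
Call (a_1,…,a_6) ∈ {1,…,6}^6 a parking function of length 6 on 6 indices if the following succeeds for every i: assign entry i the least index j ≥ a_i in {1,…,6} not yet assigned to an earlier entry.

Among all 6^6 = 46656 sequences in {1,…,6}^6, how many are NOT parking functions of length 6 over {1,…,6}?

|PF(6,6)| = (6+1−6)·(6+1)^{6−1} = 1 · 16807 = 16807 (Konheim–Weiss)
One tuple (5,4,6,6,2,5) → sorted (2,4,5,5,6,6): b_1=2>1, not a PF.
So 46656 − 16807 = 29849 fail.

29849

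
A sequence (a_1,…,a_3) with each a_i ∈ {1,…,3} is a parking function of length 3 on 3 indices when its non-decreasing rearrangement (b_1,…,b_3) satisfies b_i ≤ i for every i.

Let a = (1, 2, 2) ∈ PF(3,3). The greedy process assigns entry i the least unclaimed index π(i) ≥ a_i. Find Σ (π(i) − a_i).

Σπ = 6 ({1..3} each once); Σa = 1+2+2 = 5; disp = 6−5 = 1.

1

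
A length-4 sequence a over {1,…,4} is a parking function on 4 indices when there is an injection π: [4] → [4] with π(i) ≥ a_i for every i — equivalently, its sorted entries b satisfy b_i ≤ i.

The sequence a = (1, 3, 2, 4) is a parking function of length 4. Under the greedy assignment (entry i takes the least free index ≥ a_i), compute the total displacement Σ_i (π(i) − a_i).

0

Σπ(i) = 1+…+4 = 10; Σa = 1+3+2+4 = 10; disp = 10−10 = 0.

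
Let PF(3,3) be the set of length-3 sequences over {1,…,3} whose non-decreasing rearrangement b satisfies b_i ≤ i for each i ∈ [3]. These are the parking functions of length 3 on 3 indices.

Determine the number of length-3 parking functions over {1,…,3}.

16

Count = (3−3+1)·(3+1)^(3−1) = 1·16 = 16 (Pollak)
One tuple (1,1,2) → sorted (1,1,2): b_i ≤ i ∀i, a PF.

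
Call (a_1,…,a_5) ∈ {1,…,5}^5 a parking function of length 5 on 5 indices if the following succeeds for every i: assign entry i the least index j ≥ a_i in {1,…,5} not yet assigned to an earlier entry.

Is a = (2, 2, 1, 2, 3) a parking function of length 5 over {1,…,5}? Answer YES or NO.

YES

Rearranged: b = (1, 2, 2, 2, 3).
  b_1=1 ≤ 1
  b_2=2 ≤ 2
  b_3=2 ≤ 3
  b_4=2 ≤ 4
  b_5=3 ≤ 5
All bounds hold ⇒ YES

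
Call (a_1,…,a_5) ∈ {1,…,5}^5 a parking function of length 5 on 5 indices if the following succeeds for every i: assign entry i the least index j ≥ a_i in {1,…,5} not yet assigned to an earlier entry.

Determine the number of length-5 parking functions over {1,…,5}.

#PF = (5−5+1)·(5+1)^(5−1) = 1 · 1296 = 1296 (Konheim–Weiss)
E.g. (1,1,3,1,4) → sorted (1,1,1,3,4): b_i ≤ i ∀i, a PF.

1296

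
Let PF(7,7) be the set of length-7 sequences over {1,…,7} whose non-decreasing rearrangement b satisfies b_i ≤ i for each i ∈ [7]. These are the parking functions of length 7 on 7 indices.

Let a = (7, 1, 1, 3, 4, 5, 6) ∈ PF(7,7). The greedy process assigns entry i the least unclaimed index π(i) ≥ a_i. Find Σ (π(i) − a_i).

Σπ = 28 ({1..7} each once); Σa = 7+1+1+3+4+5+6 = 27; disp = 28−27 = 1.

1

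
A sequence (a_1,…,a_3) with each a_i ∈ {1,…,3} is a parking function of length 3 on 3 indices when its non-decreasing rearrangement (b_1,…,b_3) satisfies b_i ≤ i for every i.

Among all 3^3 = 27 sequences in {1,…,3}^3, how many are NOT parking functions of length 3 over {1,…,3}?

|PF(3,3)| = (3−3+1)·(3+1)^(3−1) = 1·16 = 16 [KW]
Example (3,3,3) → sorted (3,3,3): b_1=3>1, not a PF.
3^3 − 16 = 27 − 16 = 11

11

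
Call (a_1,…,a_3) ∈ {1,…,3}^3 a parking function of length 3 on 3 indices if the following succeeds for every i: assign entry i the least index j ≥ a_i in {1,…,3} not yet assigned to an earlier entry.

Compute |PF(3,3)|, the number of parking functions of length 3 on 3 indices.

16

#PF = (3−3+1)·(3+1)^(3−1) = 1 · 16 = 16 (Konheim–Weiss)
E.g. (1,3,2) → sorted (1,2,3): b_i ≤ i ∀i, a PF.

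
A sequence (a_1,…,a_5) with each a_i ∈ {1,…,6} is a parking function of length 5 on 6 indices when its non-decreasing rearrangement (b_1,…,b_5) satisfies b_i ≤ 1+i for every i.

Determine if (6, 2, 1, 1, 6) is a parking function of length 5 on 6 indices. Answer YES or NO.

Sorted: b = (1, 1, 2, 6, 6).
  b_1=1 ≤ 2
  b_2=1 ≤ 3
  b_3=2 ≤ 4
  b_4=6 > 5
  fails at i=4 ⇒ NO

NO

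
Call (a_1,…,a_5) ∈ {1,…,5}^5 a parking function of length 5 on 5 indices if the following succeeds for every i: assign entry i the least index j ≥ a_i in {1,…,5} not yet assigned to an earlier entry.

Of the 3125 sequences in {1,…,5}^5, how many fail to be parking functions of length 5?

|PF| = (6−5)·6^(5−1) = 1 · 1296 = 1296 (Pollak)
One tuple (3,2,3,2,3) → sorted (2,2,3,3,3): b_1=2>1, not a PF.
5^5 − 1296 = 3125 − 1296 = 1829

1829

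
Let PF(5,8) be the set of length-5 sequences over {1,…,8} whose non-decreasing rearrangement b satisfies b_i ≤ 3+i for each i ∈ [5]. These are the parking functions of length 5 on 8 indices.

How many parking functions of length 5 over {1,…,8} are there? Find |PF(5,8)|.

26244

|PF| = (8+1−5)·(8+1)^{5−1} = 4·6561 = 26244 (Pollak)
Example (2,6,8,4,6) → sorted (2,4,6,6,8): b_i ≤ 3+i ∀i, a PF.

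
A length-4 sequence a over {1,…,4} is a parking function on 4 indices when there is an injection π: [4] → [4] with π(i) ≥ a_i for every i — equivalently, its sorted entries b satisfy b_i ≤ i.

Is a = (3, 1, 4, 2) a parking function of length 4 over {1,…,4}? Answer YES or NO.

YES

Sorted: b = (1, 2, 3, 4).
  b_1=1 ≤ 1
  b_2=2 ≤ 2
  b_3=3 ≤ 3
  b_4=4 ≤ 4
All bounds hold ⇒ YES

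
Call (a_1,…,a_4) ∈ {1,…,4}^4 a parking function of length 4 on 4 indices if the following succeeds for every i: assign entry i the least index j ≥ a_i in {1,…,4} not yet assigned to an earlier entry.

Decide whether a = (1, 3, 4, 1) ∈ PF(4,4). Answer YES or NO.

Order a: b = (1, 1, 3, 4).
  b_1=1 ≤ 1
  b_2=1 ≤ 2
  b_3=3 ≤ 3
  b_4=4 ≤ 4
All bounds hold ⇒ YES

YES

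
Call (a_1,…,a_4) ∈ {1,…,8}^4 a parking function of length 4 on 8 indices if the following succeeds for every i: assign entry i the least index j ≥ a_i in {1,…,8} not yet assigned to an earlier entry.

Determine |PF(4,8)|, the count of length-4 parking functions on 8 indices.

|PF(4,8)| = (8+1−4)·(8+1)^{4−1} = 5×729 = 3645 [KW]
Example (6,2,2,2) → sorted (2,2,2,6): b_i ≤ 4+i ∀i, a PF.

3645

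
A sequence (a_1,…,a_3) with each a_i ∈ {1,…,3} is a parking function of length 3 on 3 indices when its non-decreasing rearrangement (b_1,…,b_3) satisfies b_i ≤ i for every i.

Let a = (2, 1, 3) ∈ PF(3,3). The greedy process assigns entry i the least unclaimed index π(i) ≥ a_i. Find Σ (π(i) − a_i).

0

Σπ(i) = 1+…+3 = 6; Σa = 2+1+3 = 6; disp = 6−6 = 0.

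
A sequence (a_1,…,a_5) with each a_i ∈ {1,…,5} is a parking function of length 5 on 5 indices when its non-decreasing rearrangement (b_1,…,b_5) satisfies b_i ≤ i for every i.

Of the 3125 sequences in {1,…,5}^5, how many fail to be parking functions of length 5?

1829

Count = 1·6^4 = 1 · 1296 = 1296 (Konheim–Weiss)
E.g. (5,3,5,4,5) → sorted (3,4,5,5,5): b_1=3>1, not a PF.
5^5 − 1296 = 3125 − 1296 = 1829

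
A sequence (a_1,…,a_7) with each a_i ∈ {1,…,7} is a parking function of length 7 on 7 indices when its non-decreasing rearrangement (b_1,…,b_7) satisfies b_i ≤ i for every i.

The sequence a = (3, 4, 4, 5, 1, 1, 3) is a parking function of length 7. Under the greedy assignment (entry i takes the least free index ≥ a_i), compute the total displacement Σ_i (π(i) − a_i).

7

Σπ = 7·8/2 = 28 (π permutes [7]); Σa = 3+4+4+5+1+1+3 = 21; disp = 28−21 = 7.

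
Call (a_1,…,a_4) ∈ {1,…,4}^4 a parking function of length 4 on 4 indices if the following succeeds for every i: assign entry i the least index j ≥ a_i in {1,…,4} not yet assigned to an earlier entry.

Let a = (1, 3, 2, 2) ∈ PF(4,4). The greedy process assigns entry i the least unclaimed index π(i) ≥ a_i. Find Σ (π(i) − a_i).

Σπ = 4·5/2 = 10 (π permutes [4]); Σa = 1+3+2+2 = 8; disp = 10−8 = 2.

2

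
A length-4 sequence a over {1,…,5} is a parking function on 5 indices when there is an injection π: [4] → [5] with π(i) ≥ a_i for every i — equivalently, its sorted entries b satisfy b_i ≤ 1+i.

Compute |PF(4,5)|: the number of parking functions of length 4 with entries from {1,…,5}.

|PF| = 2·6^3 = 2·216 = 432 (Pollak)
E.g. (1,1,1,4) → sorted (1,1,1,4): b_i ≤ 1+i ∀i, a PF.

432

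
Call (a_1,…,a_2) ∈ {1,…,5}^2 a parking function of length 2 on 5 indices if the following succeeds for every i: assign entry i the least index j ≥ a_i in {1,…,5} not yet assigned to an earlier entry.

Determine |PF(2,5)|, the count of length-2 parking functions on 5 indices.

24

|PF(2,5)| = (6−2)·6^(2−1) = 4·6 = 24
One tuple (3,1) → sorted (1,3): b_i ≤ 3+i ∀i, a PF.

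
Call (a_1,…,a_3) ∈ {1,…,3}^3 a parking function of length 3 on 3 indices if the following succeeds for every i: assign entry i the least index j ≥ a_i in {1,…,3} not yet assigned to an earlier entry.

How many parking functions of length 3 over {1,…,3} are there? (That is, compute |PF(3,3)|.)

16

Count = (3−3+1)·(3+1)^(3−1) = 1 · 16 = 16 [KW]
Check (1,3,2) → sorted (1,2,3): b_i ≤ i ∀i, a PF.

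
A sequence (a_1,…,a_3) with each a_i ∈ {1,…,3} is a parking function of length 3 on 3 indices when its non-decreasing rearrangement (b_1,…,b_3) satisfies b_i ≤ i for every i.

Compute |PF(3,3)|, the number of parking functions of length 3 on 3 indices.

16

|PF| = (3−3+1)·(3+1)^(3−1) = 1·16 = 16
One tuple (3,1,1) → sorted (1,1,3): b_i ≤ i ∀i, a PF.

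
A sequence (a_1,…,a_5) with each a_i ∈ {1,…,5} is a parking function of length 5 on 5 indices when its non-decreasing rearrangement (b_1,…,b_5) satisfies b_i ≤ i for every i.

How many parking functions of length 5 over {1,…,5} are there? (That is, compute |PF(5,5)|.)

|PF| = (6−5)·6^(5−1) = 1 · 1296 = 1296 (Konheim–Weiss)
E.g. (4,2,1,1,2) → sorted (1,1,2,2,4): b_i ≤ i ∀i, a PF.

1296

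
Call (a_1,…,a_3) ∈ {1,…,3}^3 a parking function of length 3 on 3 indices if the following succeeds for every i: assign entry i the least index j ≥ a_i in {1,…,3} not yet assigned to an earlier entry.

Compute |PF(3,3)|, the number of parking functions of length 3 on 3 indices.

16

Count = (4−3)·4^(3−1) = 1·16 = 16 [KW]
Example (3,2,1) → sorted (1,2,3): b_i ≤ i ∀i, a PF.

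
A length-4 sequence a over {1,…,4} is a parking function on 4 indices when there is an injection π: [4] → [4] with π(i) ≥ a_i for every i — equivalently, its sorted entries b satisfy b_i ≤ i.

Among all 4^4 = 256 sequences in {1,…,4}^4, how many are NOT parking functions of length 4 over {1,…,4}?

Count = (4+1−4)·(4+1)^{4−1} = 1·125 = 125
E.g. (4,1,4,1) → sorted (1,1,4,4): b_3=4>3, not a PF.
4^4 − 125 = 256 − 125 = 131

131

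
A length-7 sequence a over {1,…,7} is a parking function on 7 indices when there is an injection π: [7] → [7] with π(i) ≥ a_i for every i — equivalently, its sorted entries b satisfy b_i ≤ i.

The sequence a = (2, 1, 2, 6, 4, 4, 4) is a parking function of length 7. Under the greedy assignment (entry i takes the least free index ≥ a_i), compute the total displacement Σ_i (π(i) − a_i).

Σπ = 7·8/2 = 28 (π permutes [7]); Σa = 2+1+2+6+4+4+4 = 23; disp = 28−23 = 5.

5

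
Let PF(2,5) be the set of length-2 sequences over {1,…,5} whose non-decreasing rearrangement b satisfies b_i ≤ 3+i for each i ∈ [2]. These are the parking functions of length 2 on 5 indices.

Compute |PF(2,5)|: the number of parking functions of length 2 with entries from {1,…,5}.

#PF = (5+1−2)·(5+1)^{2−1} = 4·6 = 24 (Konheim–Weiss)
E.g. (4,2) → sorted (2,4): b_i ≤ 3+i ∀i, a PF.

24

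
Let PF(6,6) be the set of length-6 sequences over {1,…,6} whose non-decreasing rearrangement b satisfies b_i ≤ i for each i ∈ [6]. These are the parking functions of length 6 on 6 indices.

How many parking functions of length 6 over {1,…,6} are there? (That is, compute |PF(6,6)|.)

16807

#PF = (6+1−6)·(6+1)^{6−1} = 1·16807 = 16807 (Pollak)
One tuple (2,5,3,1,1,4) → sorted (1,1,2,3,4,5): b_i ≤ i ∀i, a PF.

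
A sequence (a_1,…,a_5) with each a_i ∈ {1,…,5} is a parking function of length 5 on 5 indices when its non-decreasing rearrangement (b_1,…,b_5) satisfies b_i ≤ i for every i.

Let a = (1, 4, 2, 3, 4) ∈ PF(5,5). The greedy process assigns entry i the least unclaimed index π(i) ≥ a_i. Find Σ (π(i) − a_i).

Σπ = 5·6/2 = 15 (π permutes [5]); Σa = 1+4+2+3+4 = 14; disp = 15−14 = 1.

1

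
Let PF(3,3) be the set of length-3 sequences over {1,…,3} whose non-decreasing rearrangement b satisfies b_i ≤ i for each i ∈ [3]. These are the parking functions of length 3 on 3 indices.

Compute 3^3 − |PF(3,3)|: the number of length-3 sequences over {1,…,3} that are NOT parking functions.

11

#PF = 1·4^2 = 1×16 = 16 (Pollak)
Check (2,2,2) → sorted (2,2,2): b_1=2>1, not a PF.
3^3 − 16 = 27 − 16 = 11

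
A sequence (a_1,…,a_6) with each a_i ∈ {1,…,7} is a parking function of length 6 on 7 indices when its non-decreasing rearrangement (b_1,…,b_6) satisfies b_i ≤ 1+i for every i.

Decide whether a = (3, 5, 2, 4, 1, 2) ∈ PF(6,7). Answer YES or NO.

Order a: b = (1, 2, 2, 3, 4, 5).
  b_1=1 ≤ 2
  b_2=2 ≤ 3
  b_3=2 ≤ 4
  b_4=3 ≤ 5
  b_5=4 ≤ 6
  b_6=5 ≤ 7
All bounds hold ⇒ YES

YES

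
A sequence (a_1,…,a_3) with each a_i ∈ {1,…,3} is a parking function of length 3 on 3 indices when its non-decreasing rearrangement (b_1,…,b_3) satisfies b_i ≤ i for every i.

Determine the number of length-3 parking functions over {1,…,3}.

Count = 1·4^2 = 1 · 16 = 16 (Pollak)
One tuple (1,2,2) → sorted (1,2,2): b_i ≤ i ∀i, a PF.

16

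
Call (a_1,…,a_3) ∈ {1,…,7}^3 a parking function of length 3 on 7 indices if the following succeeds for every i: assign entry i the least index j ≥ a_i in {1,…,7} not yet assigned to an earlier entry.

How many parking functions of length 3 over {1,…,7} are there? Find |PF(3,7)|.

|PF(3,7)| = 5·8^2 = 5×64 = 320 (Pollak)
Example (1,1,5) → sorted (1,1,5): b_i ≤ 4+i ∀i, a PF.

320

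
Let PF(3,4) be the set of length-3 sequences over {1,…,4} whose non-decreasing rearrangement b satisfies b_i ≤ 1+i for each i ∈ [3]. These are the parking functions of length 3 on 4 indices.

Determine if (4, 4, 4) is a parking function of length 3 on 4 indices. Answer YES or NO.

NO

Order a: b = (4, 4, 4).
  b_1=4 > 2
  fails at i=1 ⇒ NO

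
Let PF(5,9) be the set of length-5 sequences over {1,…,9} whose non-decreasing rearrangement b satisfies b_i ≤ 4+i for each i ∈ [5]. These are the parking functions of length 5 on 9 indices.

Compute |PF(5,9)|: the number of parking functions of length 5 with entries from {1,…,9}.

50000

#PF = 5·10^4 = 5×10000 = 50000
E.g. (3,3,9,4,7) → sorted (3,3,4,7,9): b_i ≤ 4+i ∀i, a PF.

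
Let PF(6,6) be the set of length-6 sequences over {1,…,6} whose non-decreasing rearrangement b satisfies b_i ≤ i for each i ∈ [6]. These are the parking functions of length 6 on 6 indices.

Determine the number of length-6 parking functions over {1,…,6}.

|PF| = (6+1−6)·(6+1)^{6−1} = 1·16807 = 16807 (Pollak)
Check (4,2,5,4,2,1) → sorted (1,2,2,4,4,5): b_i ≤ i ∀i, a PF.

16807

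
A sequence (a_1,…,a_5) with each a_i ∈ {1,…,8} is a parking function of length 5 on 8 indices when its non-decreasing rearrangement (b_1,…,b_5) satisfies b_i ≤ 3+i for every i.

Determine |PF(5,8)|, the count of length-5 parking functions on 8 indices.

26244

|PF(5,8)| = (9−5)·9^(5−1) = 4·6561 = 26244 (Pollak)
E.g. (1,7,6,8,3) → sorted (1,3,6,7,8): b_i ≤ 3+i ∀i, a PF.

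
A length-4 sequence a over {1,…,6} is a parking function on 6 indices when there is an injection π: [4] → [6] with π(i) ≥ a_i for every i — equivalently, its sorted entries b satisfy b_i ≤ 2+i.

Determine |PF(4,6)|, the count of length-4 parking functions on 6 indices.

#PF = (7−4)·7^(4−1) = 3 · 343 = 1029 [KW]
Example (3,2,4,1) → sorted (1,2,3,4): b_i ≤ 2+i ∀i, a PF.

1029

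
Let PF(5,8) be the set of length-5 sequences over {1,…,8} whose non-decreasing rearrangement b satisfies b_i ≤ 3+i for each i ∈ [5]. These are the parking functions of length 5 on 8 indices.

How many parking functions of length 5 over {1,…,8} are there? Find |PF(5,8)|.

|PF(5,8)| = (8+1−5)·(8+1)^{5−1} = 4 · 6561 = 26244 (Pollak)
Check (6,6,7,4,5) → sorted (4,5,6,6,7): b_i ≤ 3+i ∀i, a PF.

26244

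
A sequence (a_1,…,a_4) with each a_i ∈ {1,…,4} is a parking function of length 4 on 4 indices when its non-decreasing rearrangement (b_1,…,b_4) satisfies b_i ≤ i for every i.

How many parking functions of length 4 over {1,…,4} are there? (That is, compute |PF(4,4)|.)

|PF(4,4)| = 1·5^3 = 1×125 = 125
E.g. (3,1,1,3) → sorted (1,1,3,3): b_i ≤ i ∀i, a PF.

125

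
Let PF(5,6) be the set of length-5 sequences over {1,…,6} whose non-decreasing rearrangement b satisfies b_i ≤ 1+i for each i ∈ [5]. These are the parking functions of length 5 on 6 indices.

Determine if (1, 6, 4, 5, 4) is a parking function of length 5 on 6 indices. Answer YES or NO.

Order a: b = (1, 4, 4, 5, 6).
  b_1=1 ≤ 2
  b_2=4 > 3
  fails at i=2 ⇒ NO

NO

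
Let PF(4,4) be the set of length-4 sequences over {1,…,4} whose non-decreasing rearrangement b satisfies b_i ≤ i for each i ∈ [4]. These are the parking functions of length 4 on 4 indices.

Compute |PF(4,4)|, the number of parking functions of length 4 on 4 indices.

125

|PF| = (4+1−4)·(4+1)^{4−1} = 1·125 = 125 (Konheim–Weiss)
Check (1,3,1,3) → sorted (1,1,3,3): b_i ≤ i ∀i, a PF.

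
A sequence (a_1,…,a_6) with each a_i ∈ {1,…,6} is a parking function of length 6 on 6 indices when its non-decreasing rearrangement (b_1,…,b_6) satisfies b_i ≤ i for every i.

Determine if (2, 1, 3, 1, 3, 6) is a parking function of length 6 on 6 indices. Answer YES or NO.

YES

Sorted: b = (1, 1, 2, 3, 3, 6).
  b_1=1 ≤ 1
  b_2=1 ≤ 2
  b_3=2 ≤ 3
  b_4=3 ≤ 4
  b_5=3 ≤ 5
  b_6=6 ≤ 6
All bounds hold ⇒ YES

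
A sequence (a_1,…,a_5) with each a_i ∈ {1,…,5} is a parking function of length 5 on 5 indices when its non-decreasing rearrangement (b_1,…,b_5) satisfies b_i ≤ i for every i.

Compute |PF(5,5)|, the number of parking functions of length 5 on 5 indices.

1296

|PF| = 1·6^4 = 1·1296 = 1296 (Konheim–Weiss)
Example (3,5,3,2,1) → sorted (1,2,3,3,5): b_i ≤ i ∀i, a PF.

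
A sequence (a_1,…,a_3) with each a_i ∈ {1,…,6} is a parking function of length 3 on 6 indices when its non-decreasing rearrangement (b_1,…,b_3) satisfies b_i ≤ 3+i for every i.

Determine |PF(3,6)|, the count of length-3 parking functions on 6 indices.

|PF| = (6+1−3)·(6+1)^{3−1} = 4·49 = 196
One tuple (2,2,2) → sorted (2,2,2): b_i ≤ 3+i ∀i, a PF.

196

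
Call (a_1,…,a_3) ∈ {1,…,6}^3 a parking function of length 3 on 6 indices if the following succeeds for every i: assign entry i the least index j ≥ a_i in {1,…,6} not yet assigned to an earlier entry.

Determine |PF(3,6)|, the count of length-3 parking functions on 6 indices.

#PF = (6+1−3)·(6+1)^{3−1} = 4×49 = 196 (Pollak)
E.g. (4,4,1) → sorted (1,4,4): b_i ≤ 3+i ∀i, a PF.

196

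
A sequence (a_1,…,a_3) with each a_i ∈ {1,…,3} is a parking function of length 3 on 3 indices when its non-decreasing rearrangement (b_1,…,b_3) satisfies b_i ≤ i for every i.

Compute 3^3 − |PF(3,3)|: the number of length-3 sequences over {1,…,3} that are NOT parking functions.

11

|PF| = (3−3+1)·(3+1)^(3−1) = 1 · 16 = 16 (Pollak)
Example (1,3,3) → sorted (1,3,3): b_2=3>2, not a PF.
3^3 − 16 = 27 − 16 = 11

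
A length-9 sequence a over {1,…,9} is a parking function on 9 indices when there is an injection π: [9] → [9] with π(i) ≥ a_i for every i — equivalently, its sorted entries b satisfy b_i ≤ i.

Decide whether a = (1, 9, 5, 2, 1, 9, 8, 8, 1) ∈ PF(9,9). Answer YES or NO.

NO

Rearranged: b = (1, 1, 1, 2, 5, 8, 8, 9, 9).
  b_1=1 ≤ 1
  b_2=1 ≤ 2
  b_3=1 ≤ 3
  b_4=2 ≤ 4
  b_5=5 ≤ 5
  b_6=8 > 6
  fails at i=6 ⇒ NO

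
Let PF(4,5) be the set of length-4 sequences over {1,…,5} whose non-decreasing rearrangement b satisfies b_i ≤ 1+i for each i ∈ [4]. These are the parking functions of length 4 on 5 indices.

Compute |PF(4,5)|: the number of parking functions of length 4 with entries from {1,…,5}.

#PF = (5+1−4)·(5+1)^{4−1} = 2 · 216 = 432 (Pollak)
Check (3,3,3,2) → sorted (2,3,3,3): b_i ≤ 1+i ∀i, a PF.

432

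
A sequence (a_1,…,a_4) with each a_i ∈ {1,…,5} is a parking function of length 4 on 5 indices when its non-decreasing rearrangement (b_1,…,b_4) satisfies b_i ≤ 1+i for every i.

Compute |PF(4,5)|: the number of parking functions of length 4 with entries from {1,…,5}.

432

|PF(4,5)| = (5+1−4)·(5+1)^{4−1} = 2×216 = 432 (Pollak)
Example (2,4,5,1) → sorted (1,2,4,5): b_i ≤ 1+i ∀i, a PF.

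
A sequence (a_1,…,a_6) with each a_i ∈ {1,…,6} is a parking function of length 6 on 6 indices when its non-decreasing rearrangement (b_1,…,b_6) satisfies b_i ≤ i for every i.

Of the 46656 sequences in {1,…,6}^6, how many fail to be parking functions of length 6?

29849

|PF(6,6)| = (7−6)·7^(6−1) = 1×16807 = 16807 [KW]
E.g. (5,5,5,2,6,1) → sorted (1,2,5,5,5,6): b_3=5>3, not a PF.
So 46656 − 16807 = 29849 fail.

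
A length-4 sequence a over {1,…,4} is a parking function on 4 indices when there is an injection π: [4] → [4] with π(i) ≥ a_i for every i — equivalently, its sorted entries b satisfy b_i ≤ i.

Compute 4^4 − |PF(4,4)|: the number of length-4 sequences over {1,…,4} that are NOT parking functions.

Count = (4+1−4)·(4+1)^{4−1} = 1·125 = 125 (Konheim–Weiss)
One tuple (3,4,4,4) → sorted (3,4,4,4): b_1=3>1, not a PF.
Total 256; non-PF = 256−125 = 131

131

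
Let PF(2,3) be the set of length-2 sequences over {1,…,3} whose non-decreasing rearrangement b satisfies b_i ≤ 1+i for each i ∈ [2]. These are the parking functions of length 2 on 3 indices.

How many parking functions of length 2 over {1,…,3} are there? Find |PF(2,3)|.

8

#PF = (3−2+1)·(3+1)^(2−1) = 2×4 = 8 [KW]
One tuple (2,2) → sorted (2,2): b_i ≤ 1+i ∀i, a PF.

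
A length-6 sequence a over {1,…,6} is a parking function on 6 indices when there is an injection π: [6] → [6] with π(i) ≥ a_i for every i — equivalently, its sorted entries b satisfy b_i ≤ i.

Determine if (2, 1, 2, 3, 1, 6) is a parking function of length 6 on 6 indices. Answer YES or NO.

Sorted: b = (1, 1, 2, 2, 3, 6).
  b_1=1 ≤ 1
  b_2=1 ≤ 2
  b_3=2 ≤ 3
  b_4=2 ≤ 4
  b_5=3 ≤ 5
  b_6=6 ≤ 6
All bounds hold ⇒ YES

YES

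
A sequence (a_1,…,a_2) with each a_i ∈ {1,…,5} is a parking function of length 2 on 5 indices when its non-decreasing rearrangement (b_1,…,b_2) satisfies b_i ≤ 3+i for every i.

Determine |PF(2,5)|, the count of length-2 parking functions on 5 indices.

Count = (5+1−2)·(5+1)^{2−1} = 4×6 = 24 (Pollak)
One tuple (4,5) → sorted (4,5): b_i ≤ 3+i ∀i, a PF.

24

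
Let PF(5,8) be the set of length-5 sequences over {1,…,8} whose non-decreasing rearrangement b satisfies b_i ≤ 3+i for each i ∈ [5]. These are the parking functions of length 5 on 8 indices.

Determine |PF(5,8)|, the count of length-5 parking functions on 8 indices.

26244

#PF = (8−5+1)·(8+1)^(5−1) = 4 · 6561 = 26244 [KW]
Example (4,6,5,4,3) → sorted (3,4,4,5,6): b_i ≤ 3+i ∀i, a PF.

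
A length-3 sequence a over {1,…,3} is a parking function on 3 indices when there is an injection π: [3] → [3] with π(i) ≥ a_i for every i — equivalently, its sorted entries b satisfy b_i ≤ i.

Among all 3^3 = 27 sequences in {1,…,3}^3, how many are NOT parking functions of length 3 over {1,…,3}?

11

|PF| = (4−3)·4^(3−1) = 1×16 = 16
One tuple (2,3,3) → sorted (2,3,3): b_1=2>1, not a PF.
3^3 − 16 = 27 − 16 = 11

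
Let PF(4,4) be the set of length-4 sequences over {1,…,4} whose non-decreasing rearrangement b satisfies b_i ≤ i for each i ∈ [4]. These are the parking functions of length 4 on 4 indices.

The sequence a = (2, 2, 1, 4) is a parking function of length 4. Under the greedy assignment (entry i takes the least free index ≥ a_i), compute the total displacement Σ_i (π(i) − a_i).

1

Σπ = 4·5/2 = 10 (π permutes [4]); Σa = 2+2+1+4 = 9; disp = 10−9 = 1.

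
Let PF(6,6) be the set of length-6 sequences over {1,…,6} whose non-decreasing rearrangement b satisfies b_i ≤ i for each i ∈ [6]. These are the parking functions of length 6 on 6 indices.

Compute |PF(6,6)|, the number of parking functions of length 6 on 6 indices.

|PF(6,6)| = (6−6+1)·(6+1)^(6−1) = 1×16807 = 16807 (Konheim–Weiss)
Example (1,5,2,5,2,4) → sorted (1,2,2,4,5,5): b_i ≤ i ∀i, a PF.

16807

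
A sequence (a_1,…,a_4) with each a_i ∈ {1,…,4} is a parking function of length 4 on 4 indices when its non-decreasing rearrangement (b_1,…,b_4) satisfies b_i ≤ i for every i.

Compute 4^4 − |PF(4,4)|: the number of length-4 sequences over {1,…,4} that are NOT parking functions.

131

#PF = (4+1−4)·(4+1)^{4−1} = 1×125 = 125 (Konheim–Weiss)
E.g. (1,3,4,4) → sorted (1,3,4,4): b_2=3>2, not a PF.
4^4 − 125 = 256 − 125 = 131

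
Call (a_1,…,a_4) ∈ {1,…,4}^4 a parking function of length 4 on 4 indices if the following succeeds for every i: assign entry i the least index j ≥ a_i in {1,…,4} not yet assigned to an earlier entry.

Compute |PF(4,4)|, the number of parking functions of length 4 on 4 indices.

125

|PF| = 1·5^3 = 1×125 = 125
Check (1,4,2,3) → sorted (1,2,3,4): b_i ≤ i ∀i, a PF.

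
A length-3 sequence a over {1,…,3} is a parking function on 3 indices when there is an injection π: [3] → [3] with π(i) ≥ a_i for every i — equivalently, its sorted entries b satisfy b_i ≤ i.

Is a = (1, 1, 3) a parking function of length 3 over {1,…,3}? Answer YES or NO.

Sorted: b = (1, 1, 3).
  b_1=1 ≤ 1
  b_2=1 ≤ 2
  b_3=3 ≤ 3
All bounds hold ⇒ YES

YES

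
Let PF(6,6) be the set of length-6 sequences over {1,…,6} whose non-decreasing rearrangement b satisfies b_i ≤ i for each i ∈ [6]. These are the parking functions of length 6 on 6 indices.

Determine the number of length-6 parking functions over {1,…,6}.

16807

#PF = (6+1−6)·(6+1)^{6−1} = 1 · 16807 = 16807
Check (4,5,1,4,2,1) → sorted (1,1,2,4,4,5): b_i ≤ i ∀i, a PF.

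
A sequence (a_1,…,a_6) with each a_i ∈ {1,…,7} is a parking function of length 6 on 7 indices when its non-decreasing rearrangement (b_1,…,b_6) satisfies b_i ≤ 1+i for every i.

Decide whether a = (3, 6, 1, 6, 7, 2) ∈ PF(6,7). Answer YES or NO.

NO

Sorted: b = (1, 2, 3, 6, 6, 7).
  b_1=1 ≤ 2
  b_2=2 ≤ 3
  b_3=3 ≤ 4
  b_4=6 > 5
  fails at i=4 ⇒ NO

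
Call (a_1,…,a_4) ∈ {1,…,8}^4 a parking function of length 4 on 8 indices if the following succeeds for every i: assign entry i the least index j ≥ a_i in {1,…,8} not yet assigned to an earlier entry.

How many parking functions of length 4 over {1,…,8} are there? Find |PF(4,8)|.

3645

|PF(4,8)| = 5·9^3 = 5×729 = 3645 (Pollak)
Check (5,5,3,7) → sorted (3,5,5,7): b_i ≤ 4+i ∀i, a PF.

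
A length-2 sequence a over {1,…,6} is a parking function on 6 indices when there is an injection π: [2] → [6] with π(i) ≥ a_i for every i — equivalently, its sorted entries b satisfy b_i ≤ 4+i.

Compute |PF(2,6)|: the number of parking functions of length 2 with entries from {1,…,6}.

|PF| = (6+1−2)·(6+1)^{2−1} = 5 · 7 = 35
E.g. (3,1) → sorted (1,3): b_i ≤ 4+i ∀i, a PF.

35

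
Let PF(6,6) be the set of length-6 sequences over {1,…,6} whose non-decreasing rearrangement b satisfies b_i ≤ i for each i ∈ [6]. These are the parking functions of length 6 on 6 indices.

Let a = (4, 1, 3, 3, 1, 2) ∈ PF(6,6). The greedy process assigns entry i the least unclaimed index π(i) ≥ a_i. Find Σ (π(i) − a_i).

7

Σπ = 6·7/2 = 21 (π permutes [6]); Σa = 4+1+3+3+1+2 = 14; disp = 21−14 = 7.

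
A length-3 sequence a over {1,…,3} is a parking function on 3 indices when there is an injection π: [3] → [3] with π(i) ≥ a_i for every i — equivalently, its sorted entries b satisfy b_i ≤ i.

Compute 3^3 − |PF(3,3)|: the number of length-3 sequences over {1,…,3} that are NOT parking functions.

Count = (3−3+1)·(3+1)^(3−1) = 1 · 16 = 16 [KW]
One tuple (3,3,3) → sorted (3,3,3): b_1=3>1, not a PF.
3^3 − 16 = 27 − 16 = 11

11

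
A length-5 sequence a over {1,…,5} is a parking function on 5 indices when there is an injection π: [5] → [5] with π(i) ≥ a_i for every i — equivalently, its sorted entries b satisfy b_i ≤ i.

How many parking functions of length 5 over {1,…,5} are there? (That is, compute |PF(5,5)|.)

|PF| = (6−5)·6^(5−1) = 1 · 1296 = 1296 [KW]
One tuple (1,2,4,3,3) → sorted (1,2,3,3,4): b_i ≤ i ∀i, a PF.

1296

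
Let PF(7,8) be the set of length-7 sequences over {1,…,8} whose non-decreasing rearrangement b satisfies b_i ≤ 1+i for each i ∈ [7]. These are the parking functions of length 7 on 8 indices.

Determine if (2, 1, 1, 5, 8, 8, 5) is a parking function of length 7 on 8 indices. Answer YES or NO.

NO

Sorted: b = (1, 1, 2, 5, 5, 8, 8).
  b_1=1 ≤ 2
  b_2=1 ≤ 3
  b_3=2 ≤ 4
  b_4=5 ≤ 5
  b_5=5 ≤ 6
  b_6=8 > 7
  fails at i=6 ⇒ NO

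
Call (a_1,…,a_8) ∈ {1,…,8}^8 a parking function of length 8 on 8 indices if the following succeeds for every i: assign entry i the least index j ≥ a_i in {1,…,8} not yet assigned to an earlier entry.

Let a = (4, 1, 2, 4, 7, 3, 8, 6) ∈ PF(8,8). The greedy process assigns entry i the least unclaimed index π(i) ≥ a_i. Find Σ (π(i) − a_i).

1

Σπ = 8·9/2 = 36 (π permutes [8]); Σa = 4+1+2+4+7+3+8+6 = 35; disp = 36−35 = 1.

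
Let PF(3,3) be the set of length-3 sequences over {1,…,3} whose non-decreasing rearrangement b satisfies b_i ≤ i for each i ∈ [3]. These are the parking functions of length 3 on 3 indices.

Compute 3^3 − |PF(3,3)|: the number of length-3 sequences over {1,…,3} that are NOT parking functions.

11

|PF(3,3)| = (3+1−3)·(3+1)^{3−1} = 1×16 = 16
One tuple (3,3,3) → sorted (3,3,3): b_1=3>1, not a PF.
So 27 − 16 = 11 fail.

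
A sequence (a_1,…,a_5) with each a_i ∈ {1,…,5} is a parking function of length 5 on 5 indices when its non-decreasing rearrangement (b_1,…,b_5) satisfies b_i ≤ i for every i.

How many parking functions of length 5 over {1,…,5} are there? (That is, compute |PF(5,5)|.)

1296

#PF = 1·6^4 = 1·1296 = 1296 (Konheim–Weiss)
Example (3,2,5,1,2) → sorted (1,2,2,3,5): b_i ≤ i ∀i, a PF.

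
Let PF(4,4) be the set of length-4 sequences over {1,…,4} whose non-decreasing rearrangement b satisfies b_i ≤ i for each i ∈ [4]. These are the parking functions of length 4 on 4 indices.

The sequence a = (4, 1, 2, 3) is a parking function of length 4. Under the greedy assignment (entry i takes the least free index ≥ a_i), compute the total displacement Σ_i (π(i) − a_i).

0

Σπ = 10 ({1..4} each once); Σa = 4+1+2+3 = 10; disp = 10−10 = 0.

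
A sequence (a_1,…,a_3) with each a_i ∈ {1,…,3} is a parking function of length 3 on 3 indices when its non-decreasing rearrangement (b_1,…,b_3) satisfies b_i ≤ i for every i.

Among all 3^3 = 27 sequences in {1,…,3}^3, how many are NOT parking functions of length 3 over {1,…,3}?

11

|PF(3,3)| = 1·4^2 = 1×16 = 16 (Konheim–Weiss)
One tuple (3,3,3) → sorted (3,3,3): b_1=3>1, not a PF.
So 27 − 16 = 11 fail.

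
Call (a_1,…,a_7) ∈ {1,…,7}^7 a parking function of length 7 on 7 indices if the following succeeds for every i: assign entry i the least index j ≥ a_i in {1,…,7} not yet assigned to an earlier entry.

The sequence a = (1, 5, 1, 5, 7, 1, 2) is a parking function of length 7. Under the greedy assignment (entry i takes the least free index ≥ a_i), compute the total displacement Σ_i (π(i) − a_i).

6

Σπ = 28 ({1..7} each once); Σa = 1+5+1+5+7+1+2 = 22; disp = 28−22 = 6.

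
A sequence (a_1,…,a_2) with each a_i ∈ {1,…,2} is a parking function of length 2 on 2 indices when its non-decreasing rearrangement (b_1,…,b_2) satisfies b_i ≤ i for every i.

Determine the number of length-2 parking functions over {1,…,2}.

3

Count = (3−2)·3^(2−1) = 1×3 = 3 (Pollak)
One tuple (1,1) → sorted (1,1): b_i ≤ i ∀i, a PF.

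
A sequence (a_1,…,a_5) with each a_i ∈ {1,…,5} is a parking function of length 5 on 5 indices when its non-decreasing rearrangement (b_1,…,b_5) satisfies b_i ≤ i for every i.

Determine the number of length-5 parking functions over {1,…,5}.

Count = 1·6^4 = 1 · 1296 = 1296 (Pollak)
Check (3,2,1,3,2) → sorted (1,2,2,3,3): b_i ≤ i ∀i, a PF.

1296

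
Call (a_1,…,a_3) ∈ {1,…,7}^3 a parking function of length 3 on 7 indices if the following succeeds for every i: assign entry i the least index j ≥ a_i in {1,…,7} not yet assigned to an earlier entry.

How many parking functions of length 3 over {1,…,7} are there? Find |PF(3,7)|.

320

#PF = (8−3)·8^(3−1) = 5 · 64 = 320 (Konheim–Weiss)
One tuple (1,2,1) → sorted (1,1,2): b_i ≤ 4+i ∀i, a PF.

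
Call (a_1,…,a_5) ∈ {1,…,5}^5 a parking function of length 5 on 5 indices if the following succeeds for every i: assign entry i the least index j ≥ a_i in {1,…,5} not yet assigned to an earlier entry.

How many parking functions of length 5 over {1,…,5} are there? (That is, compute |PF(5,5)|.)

1296

|PF(5,5)| = (6−5)·6^(5−1) = 1·1296 = 1296 [KW]
One tuple (5,1,4,1,3) → sorted (1,1,3,4,5): b_i ≤ i ∀i, a PF.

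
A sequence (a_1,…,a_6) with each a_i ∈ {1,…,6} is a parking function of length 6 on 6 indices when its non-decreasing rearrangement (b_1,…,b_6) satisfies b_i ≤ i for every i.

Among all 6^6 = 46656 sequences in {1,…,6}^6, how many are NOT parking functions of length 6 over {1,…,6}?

|PF| = (7−6)·7^(6−1) = 1·16807 = 16807 [KW]
E.g. (6,6,4,5,6,5) → sorted (4,5,5,6,6,6): b_1=4>1, not a PF.
6^6 − 16807 = 46656 − 16807 = 29849

29849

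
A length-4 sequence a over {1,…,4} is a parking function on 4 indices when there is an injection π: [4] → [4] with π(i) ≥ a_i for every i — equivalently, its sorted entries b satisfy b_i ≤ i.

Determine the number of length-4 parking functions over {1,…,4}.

125

|PF(4,4)| = (4−4+1)·(4+1)^(4−1) = 1·125 = 125 (Pollak)
E.g. (2,3,1,3) → sorted (1,2,3,3): b_i ≤ i ∀i, a PF.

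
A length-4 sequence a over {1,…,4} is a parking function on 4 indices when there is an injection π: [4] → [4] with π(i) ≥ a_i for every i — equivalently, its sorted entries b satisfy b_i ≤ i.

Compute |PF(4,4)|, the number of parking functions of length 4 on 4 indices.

|PF(4,4)| = (4−4+1)·(4+1)^(4−1) = 1·125 = 125 [KW]
One tuple (1,1,1,2) → sorted (1,1,1,2): b_i ≤ i ∀i, a PF.

125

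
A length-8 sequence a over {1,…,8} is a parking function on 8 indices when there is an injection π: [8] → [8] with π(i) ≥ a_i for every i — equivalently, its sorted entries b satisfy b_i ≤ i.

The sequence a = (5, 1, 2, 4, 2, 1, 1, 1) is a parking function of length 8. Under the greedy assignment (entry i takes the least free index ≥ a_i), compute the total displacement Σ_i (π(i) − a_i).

19

Σπ = 36 ({1..8} each once); Σa = 5+1+2+4+2+1+1+1 = 17; disp = 36−17 = 19.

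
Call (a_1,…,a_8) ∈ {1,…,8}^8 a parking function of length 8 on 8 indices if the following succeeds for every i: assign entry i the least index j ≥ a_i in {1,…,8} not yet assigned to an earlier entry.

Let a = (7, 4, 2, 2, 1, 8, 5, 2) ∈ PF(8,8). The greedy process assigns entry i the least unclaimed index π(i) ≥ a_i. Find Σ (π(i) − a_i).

Σπ = 36 ({1..8} each once); Σa = 7+4+2+2+1+8+5+2 = 31; disp = 36−31 = 5.

5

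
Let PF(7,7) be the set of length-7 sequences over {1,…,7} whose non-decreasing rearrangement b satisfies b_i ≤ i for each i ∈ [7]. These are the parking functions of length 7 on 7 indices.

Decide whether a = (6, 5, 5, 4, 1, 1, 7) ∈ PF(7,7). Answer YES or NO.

NO

Order a: b = (1, 1, 4, 5, 5, 6, 7).
  b_1=1 ≤ 1
  b_2=1 ≤ 2
  b_3=4 > 3
  fails at i=3 ⇒ NO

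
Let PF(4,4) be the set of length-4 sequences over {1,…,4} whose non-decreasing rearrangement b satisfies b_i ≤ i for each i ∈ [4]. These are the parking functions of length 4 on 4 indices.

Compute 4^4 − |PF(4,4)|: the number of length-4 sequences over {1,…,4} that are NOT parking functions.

131

|PF(4,4)| = 1·5^3 = 1·125 = 125 (Pollak)
One tuple (3,4,3,4) → sorted (3,3,4,4): b_1=3>1, not a PF.
So 256 − 125 = 131 fail.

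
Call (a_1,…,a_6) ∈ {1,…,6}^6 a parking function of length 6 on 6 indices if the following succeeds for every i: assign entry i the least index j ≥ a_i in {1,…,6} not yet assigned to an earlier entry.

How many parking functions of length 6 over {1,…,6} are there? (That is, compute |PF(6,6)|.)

16807

|PF(6,6)| = (7−6)·7^(6−1) = 1·16807 = 16807 (Konheim–Weiss)
E.g. (5,6,1,1,1,1) → sorted (1,1,1,1,5,6): b_i ≤ i ∀i, a PF.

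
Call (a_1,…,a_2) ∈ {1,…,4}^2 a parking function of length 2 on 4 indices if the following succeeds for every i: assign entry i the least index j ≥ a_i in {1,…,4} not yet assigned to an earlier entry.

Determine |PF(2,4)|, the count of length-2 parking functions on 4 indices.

|PF(2,4)| = 3·5^1 = 3·5 = 15 (Konheim–Weiss)
Check (1,2) → sorted (1,2): b_i ≤ 2+i ∀i, a PF.

15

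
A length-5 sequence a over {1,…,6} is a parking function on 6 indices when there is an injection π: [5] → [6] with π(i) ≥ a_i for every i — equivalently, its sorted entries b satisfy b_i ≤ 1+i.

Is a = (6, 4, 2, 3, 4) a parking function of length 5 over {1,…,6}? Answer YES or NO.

YES

Rearranged: b = (2, 3, 4, 4, 6).
  b_1=2 ≤ 2
  b_2=3 ≤ 3
  b_3=4 ≤ 4
  b_4=4 ≤ 5
  b_5=6 ≤ 6
All bounds hold ⇒ YES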